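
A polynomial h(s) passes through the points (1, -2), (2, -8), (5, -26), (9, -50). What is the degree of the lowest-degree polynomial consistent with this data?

Divided differences on the nodes 1, 2, 5, 9:
  order 0: -2  -8  -26  -50
  order 1: -6  -6  -6
  order 2: 0  0
  order 3: 0
The order-1 divided differences are all -6 (nonzero) and every higher order vanishes, so the data lies on a polynomial of degree exactly 1.

1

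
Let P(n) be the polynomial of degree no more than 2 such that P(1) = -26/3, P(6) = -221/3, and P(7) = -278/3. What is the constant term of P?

-5/3

Write P(n) = an^2 + bn + c. Substituting each data point gives a linear system:
  a + b + c = -26/3
  36a + 6b + c = -221/3
  49a + 7b + c = -278/3
Solving the system yields a = -1, b = -6, c = -5/3.
So P(n) = -n^2 - 6n - 5/3.
The constant term is -5/3.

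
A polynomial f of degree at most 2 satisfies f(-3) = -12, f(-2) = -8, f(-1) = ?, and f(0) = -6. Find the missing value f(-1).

-6

The 3 known points determine the degree-2 polynomial uniquely.
Write f(s) = as^2 + bs + c. Substituting each data point gives a linear system:
  9a - 3b + c = -12
  4a - 2b + c = -8
  c = -6
Solving the system yields a = -1, b = -1, c = -6.
So f(s) = -s² - s - 6.
Then f(-1) = -6.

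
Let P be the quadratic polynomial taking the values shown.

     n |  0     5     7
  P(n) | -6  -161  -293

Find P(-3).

-33

Write P(n) = an^2 + bn + c. Substituting each data point gives a linear system:
  c = -6
  25a + 5b + c = -161
  49a + 7b + c = -293
Solving the system yields a = -5, b = -6, c = -6.
So P(n) = -5n^2 - 6n - 6.
Then P(-3) = -33.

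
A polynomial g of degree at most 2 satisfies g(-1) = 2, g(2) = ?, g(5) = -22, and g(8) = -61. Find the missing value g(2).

-1

On equispaced nodes a degree-2 polynomial has vanishing third forward difference, so
  - g(-1) + 3·g(2) - 3·g(5) + g(8) = 0.
Substituting the known values and solving for g(2):
  3·g(2) = -3
  g(2) = -1.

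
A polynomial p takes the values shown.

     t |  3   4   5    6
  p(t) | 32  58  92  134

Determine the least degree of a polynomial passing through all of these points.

2

Forward differences of the values at t = 3, 4, 5, 6:
  p  : 32  58  92  134
  Δ  : 26  34  42
  Δ^2: 8  8
  Δ^3: 0
The second differences are constant (8) and nonzero, while all higher differences vanish, so the minimal degree is 2.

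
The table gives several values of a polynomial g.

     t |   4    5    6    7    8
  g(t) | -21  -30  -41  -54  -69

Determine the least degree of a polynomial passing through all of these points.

2

Forward differences of the values at t = 4, 5, 6, 7, 8:
  g  : -21  -30  -41  -54  -69
  Δ  : -9  -11  -13  -15
  Δ^2: -2  -2  -2
  Δ^3: 0  0
  Δ^4: 0
The second differences are constant (-2) and nonzero, while all higher differences vanish, so the minimal degree is 2.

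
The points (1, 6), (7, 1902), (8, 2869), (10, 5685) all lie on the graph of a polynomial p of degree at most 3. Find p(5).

Using the Lagrange interpolation formula with nodes 1, 7, 8, 10:
  L_0(u) = (u - 7)(u - 8)(u - 10) / -378
  L_1(u) = (u - 1)(u - 8)(u - 10) / 18
  L_2(u) = (u - 1)(u - 7)(u - 10) / -14
  L_3(u) = (u - 1)(u - 7)(u - 8) / 54
Then p(u) = 6·L_0(u) + 1902·L_1(u) + 2869·L_2(u) + 5685·L_3(u).
Expanding and collecting terms gives p(u) = 6u^3 - 3u^2 - 2u + 5.
Evaluating at u = 5: p(5) = 670.

670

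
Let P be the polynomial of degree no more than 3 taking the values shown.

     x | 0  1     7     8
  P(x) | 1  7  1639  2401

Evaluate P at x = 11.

6007

Using the Lagrange interpolation formula with nodes 0, 1, 7, 8:
  L_0(x) = (x - 1)(x - 7)(x - 8) / -56
  L_1(x) = x(x - 7)(x - 8) / 42
  L_2(x) = x(x - 1)(x - 8) / -42
  L_3(x) = x(x - 1)(x - 7) / 56
Then P(x) = 1·L_0(x) + 7·L_1(x) + 1639·L_2(x) + 2401·L_3(x).
Expanding and collecting terms gives P(x) = 4x³ + 6x² - 4x + 1.
Evaluating at x = 11: P(11) = 6007.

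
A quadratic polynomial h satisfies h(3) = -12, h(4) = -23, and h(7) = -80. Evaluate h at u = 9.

-138

Using the Lagrange interpolation formula with nodes 3, 4, 7:
  L_0(u) = (u - 4)(u - 7) / 4
  L_1(u) = (u - 3)(u - 7) / -3
  L_2(u) = (u - 3)(u - 4) / 12
Then h(u) = -12·L_0(u) - 23·L_1(u) - 80·L_2(u).
Expanding and collecting terms gives h(u) = -2u² + 3u - 3.
Evaluating at u = 9: h(9) = -138.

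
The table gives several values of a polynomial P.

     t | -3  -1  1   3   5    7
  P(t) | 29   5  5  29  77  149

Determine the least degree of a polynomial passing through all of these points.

2

Forward differences of the values at t = -3, -1, 1, 3, 5, 7:
  P  : 29  5  5  29  77  149
  Δ  : -24  0  24  48  72
  Δ^2: 24  24  24  24
  Δ^3: 0  0  0
  Δ^4: 0  0
  Δ^5: 0
The second differences are constant (24) and nonzero, while all higher differences vanish, so the minimal degree is 2.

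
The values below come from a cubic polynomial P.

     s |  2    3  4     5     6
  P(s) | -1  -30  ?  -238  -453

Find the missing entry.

-103

The 4 known points determine the degree-3 polynomial uniquely.
Write P(s) = as^3 + bs^2 + cs + d. Substituting each data point gives a linear system:
  8a + 4b + 2c + d = -1
  27a + 9b + 3c + d = -30
  125a + 25b + 5c + d = -238
  216a + 36b + 6c + d = -453
Solving the system yields a = -3, b = 5, c = 3, d = -3.
So P(s) = -3s³ + 5s² + 3s - 3.
Then P(4) = -103.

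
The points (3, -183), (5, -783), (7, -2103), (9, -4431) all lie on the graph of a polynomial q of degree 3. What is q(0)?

Write q(t) = at^3 + bt^2 + ct + d. Substituting each data point gives a linear system:
  27a + 9b + 3c + d = -183
  125a + 25b + 5c + d = -783
  343a + 49b + 7c + d = -2103
  729a + 81b + 9c + d = -4431
Solving the system yields a = -6, b = 0, c = -6, d = -3.
So q(t) = -6t^3 - 6t - 3.
Then q(0) = -3.

-3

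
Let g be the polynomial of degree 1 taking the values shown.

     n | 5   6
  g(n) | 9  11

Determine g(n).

Write g(n) = an + b. Substituting each data point gives a linear system:
  5a + b = 9
  6a + b = 11
Solving the system yields a = 2, b = -1.
So g(n) = 2n - 1.
Check: g(6) = 11. ✓

g(n) = 2n - 1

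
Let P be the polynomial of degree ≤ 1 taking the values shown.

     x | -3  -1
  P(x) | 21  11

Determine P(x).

Write P(x) = ax + b. Substituting each data point gives a linear system:
  -3a + b = 21
  -a + b = 11
Solving the system yields a = -5, b = 6.
So P(x) = -5x + 6.
Check: P(-3) = 21. ✓

P(x) = -5x + 6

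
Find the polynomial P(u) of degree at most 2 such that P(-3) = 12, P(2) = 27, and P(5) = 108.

P(u) = 3u^2 + 6u + 3

Write P(u) = au^2 + bu + c. Substituting each data point gives a linear system:
  9a - 3b + c = 12
  4a + 2b + c = 27
  25a + 5b + c = 108
Solving the system yields a = 3, b = 6, c = 3.
So P(u) = 3u^2 + 6u + 3.
Check: P(-3) = 12. ✓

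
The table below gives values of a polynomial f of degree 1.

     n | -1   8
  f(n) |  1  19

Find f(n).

Write f(n) = an + b. Substituting each data point gives a linear system:
  -a + b = 1
  8a + b = 19
Solving the system yields a = 2, b = 3.
So f(n) = 2n + 3.
Check: f(-1) = 1. ✓

f(n) = 2n + 3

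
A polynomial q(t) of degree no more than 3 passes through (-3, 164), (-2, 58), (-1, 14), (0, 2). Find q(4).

-326

Write q(t) = at^3 + bt^2 + ct + d. Substituting each data point gives a linear system:
  -27a + 9b - 3c + d = 164
  -8a + 4b - 2c + d = 58
  -a + b - c + d = 14
  d = 2
Solving the system yields a = -5, b = 1, c = -6, d = 2.
So q(t) = -5t³ + t² - 6t + 2.
Then q(4) = -326.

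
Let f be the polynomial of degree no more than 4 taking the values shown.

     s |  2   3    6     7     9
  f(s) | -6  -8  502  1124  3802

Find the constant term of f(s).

4

Write f(s) = as^4 + bs^3 + cs^2 + ds + e. Substituting each data point gives a linear system:
  16a + 8b + 4c + 2d + e = -6
  81a + 27b + 9c + 3d + e = -8
  1296a + 216b + 36c + 6d + e = 502
  2401a + 343b + 49c + 7d + e = 1124
  6561a + 729b + 81c + 9d + e = 3802
Solving the system yields a = 1, b = -4, c = 2, d = -1, e = 4.
So f(s) = s^4 - 4s^3 + 2s^2 - s + 4.
The constant term is 4.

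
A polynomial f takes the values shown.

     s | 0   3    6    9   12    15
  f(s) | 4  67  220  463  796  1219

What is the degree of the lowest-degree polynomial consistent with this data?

2

Forward differences of the values at s = 0, 3, 6, 9, 12, 15:
  f  : 4  67  220  463  796  1219
  Δ  : 63  153  243  333  423
  Δ^2: 90  90  90  90
  Δ^3: 0  0  0
  Δ^4: 0  0
  Δ^5: 0
The second differences are constant (90) and nonzero, while all higher differences vanish, so the minimal degree is 2.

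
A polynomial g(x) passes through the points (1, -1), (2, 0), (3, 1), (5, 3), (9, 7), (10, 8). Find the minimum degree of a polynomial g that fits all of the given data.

Divided differences on the nodes 1, 2, 3, 5, 9, 10:
  order 0: -1  0  1  3  7  8
  order 1: 1  1  1  1  1
  order 2: 0  0  0  0
  order 3: 0  0  0
  order 4: 0  0
  order 5: 0
The order-1 divided differences are all 1 (nonzero) and every higher order vanishes, so the data lies on a polynomial of degree exactly 1.

1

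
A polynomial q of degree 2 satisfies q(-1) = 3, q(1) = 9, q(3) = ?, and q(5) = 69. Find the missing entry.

On equispaced nodes a degree-2 polynomial has vanishing third forward difference, so
  - q(-1) + 3·q(1) - 3·q(3) + q(5) = 0.
Substituting the known values and solving for q(3):
  -3·q(3) = -93
  q(3) = 31.

31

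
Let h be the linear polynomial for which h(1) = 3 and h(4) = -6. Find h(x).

h(x) = -3x + 6

Write h(x) = ax + b. Substituting each data point gives a linear system:
  a + b = 3
  4a + b = -6
Solving the system yields a = -3, b = 6.
So h(x) = -3x + 6.
Check: h(4) = -6. ✓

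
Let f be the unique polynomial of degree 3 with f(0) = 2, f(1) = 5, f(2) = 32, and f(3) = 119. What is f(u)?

Using the Lagrange interpolation formula with nodes 0, 1, 2, 3:
  L_0(u) = (u - 1)(u - 2)(u - 3) / -6
  L_1(u) = u(u - 2)(u - 3) / 2
  L_2(u) = u(u - 1)(u - 3) / -2
  L_3(u) = u(u - 1)(u - 2) / 6
Then f(u) = 2·L_0(u) + 5·L_1(u) + 32·L_2(u) + 119·L_3(u).
Expanding and collecting terms gives f(u) = 6u^3 - 6u^2 + 3u + 2.
Check: f(1) = 5. ✓

f(u) = 6u^3 - 6u^2 + 3u + 2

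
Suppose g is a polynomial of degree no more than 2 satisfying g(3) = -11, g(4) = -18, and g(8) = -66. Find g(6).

-38

Using the Lagrange interpolation formula with nodes 3, 4, 8:
  L_0(s) = (s - 4)(s - 8) / 5
  L_1(s) = (s - 3)(s - 8) / -4
  L_2(s) = (s - 3)(s - 4) / 20
Then g(s) = -11·L_0(s) - 18·L_1(s) - 66·L_2(s).
Expanding and collecting terms gives g(s) = -s^2 - 2.
Evaluating at s = 6: g(6) = -38.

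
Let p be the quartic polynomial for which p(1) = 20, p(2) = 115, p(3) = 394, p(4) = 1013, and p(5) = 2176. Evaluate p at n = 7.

7190

Forward differences of the values at n = 1, 2, 3, 4, 5:
  p  : 20  115  394  1013  2176
  Δ  : 95  279  619  1163
  Δ^2: 184  340  544
  Δ^3: 156  204
  Δ^4: 48
The fourth differences are constant, confirming degree 4.
Interpolating (Newton forward form) and evaluating at n = 7 gives p(7) = 7190.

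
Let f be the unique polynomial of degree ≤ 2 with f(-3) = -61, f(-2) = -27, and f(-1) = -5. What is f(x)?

Write f(x) = ax^2 + bx + c. Substituting each data point gives a linear system:
  9a - 3b + c = -61
  4a - 2b + c = -27
  a - b + c = -5
Solving the system yields a = -6, b = 4, c = 5.
So f(x) = -6x^2 + 4x + 5.
Check: f(-2) = -27. ✓

f(x) = -6x^2 + 4x + 5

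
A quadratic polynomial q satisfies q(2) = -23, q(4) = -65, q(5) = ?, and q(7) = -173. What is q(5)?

The 3 known points determine the degree-2 polynomial uniquely.
Write q(n) = an^2 + bn + c. Substituting each data point gives a linear system:
  4a + 2b + c = -23
  16a + 4b + c = -65
  49a + 7b + c = -173
Solving the system yields a = -3, b = -3, c = -5.
So q(n) = -3n^2 - 3n - 5.
Then q(5) = -95.

-95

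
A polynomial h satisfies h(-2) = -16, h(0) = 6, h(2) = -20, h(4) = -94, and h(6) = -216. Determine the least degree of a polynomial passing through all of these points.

2

Forward differences of the values at x = -2, 0, 2, 4, 6:
  h  : -16  6  -20  -94  -216
  Δ  : 22  -26  -74  -122
  Δ^2: -48  -48  -48
  Δ^3: 0  0
  Δ^4: 0
The second differences are constant (-48) and nonzero, while all higher differences vanish, so the minimal degree is 2.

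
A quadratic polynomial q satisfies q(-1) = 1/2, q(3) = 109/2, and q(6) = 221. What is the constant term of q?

Write q(u) = au^2 + bu + c. Substituting each data point gives a linear system:
  a - b + c = 1/2
  9a + 3b + c = 109/2
  36a + 6b + c = 221
Solving the system yields a = 6, b = 3/2, c = -4.
So q(u) = 6u^2 + (3/2)u - 4.
The constant term is -4.

-4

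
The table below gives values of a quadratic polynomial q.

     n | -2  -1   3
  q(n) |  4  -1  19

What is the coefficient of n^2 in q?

Write q(n) = an^2 + bn + c. Substituting each data point gives a linear system:
  4a - 2b + c = 4
  a - b + c = -1
  9a + 3b + c = 19
Solving the system yields a = 2, b = 1, c = -2.
So q(n) = 2n^2 + n - 2.
The leading coefficient is 2.

2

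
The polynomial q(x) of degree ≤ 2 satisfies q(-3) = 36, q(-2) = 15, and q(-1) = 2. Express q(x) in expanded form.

Write q(x) = ax^2 + bx + c. Substituting each data point gives a linear system:
  9a - 3b + c = 36
  4a - 2b + c = 15
  a - b + c = 2
Solving the system yields a = 4, b = -1, c = -3.
So q(x) = 4x² - x - 3.
Check: q(-1) = 2. ✓

q(x) = 4x^2 - x - 3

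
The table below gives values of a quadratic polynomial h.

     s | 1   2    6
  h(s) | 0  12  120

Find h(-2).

0

Using the Lagrange interpolation formula with nodes 1, 2, 6:
  L_0(s) = (s - 2)(s - 6) / 5
  L_1(s) = (s - 1)(s - 6) / -4
  L_2(s) = (s - 1)(s - 2) / 20
Then h(s) = 0·L_0(s) + 12·L_1(s) + 120·L_2(s).
Expanding and collecting terms gives h(s) = 3s^2 + 3s - 6.
Evaluating at s = -2: h(-2) = 0.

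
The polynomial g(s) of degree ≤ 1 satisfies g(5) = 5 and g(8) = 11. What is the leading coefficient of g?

2

Write g(s) = as + b. Substituting each data point gives a linear system:
  5a + b = 5
  8a + b = 11
Solving the system yields a = 2, b = -5.
So g(s) = 2s - 5.
The leading coefficient is 2.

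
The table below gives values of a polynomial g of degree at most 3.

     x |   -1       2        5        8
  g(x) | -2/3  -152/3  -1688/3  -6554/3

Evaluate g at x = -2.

76/3

Forward differences of the values at x = -1, 2, 5, 8:
  g  : -2/3  -152/3  -1688/3  -6554/3
  Δ  : -50  -512  -1622
  Δ^2: -462  -1110
  Δ^3: -648
The third differences are constant, confirming degree 3.
Interpolating (Newton forward form) and evaluating at x = -2 gives g(-2) = 76/3.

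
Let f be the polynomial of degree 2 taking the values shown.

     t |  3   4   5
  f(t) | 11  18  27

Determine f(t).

Write f(t) = at^2 + bt + c. Substituting each data point gives a linear system:
  9a + 3b + c = 11
  16a + 4b + c = 18
  25a + 5b + c = 27
Solving the system yields a = 1, b = 0, c = 2.
So f(t) = t^2 + 2.
Check: f(3) = 11. ✓

f(t) = t^2 + 2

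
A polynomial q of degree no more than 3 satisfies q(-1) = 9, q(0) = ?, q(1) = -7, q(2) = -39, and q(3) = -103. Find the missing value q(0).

5

The 4 known points determine the degree-3 polynomial uniquely.
Write q(x) = ax^3 + bx^2 + cx + d. Substituting each data point gives a linear system:
  -a + b - c + d = 9
  a + b + c + d = -7
  8a + 4b + 2c + d = -39
  27a + 9b + 3c + d = -103
Solving the system yields a = -2, b = -4, c = -6, d = 5.
So q(x) = -2x^3 - 4x^2 - 6x + 5.
Then q(0) = 5.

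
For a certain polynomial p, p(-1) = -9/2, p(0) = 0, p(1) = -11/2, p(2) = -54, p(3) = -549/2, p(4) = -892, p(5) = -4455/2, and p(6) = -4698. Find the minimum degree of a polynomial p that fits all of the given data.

4

Forward differences of the values at t = -1, 0, 1, 2, 3, 4, 5, 6:
  p  : -9/2  0  -11/2  -54  -549/2  -892  -4455/2  -4698
  Δ  : 9/2  -11/2  -97/2  -441/2  -1235/2  -2671/2  -4941/2
  Δ^2: -10  -43  -172  -397  -718  -1135
  Δ^3: -33  -129  -225  -321  -417
  Δ^4: -96  -96  -96  -96
  Δ^5: 0  0  0
  Δ^6: 0  0
  Δ^7: 0
The fourth differences are constant (-96) and nonzero, while all higher differences vanish, so the minimal degree is 4.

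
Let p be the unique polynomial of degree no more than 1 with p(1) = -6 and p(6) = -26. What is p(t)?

p(t) = -4t - 2

Using the Lagrange interpolation formula with nodes 1, 6:
  L_0(t) = (t - 6) / -5
  L_1(t) = (t - 1) / 5
Then p(t) = -6·L_0(t) - 26·L_1(t).
Expanding and collecting terms gives p(t) = -4t - 2.
Check: p(1) = -6. ✓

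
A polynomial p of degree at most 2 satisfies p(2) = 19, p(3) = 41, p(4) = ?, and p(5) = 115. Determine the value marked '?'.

73

On equispaced nodes a degree-2 polynomial has vanishing third forward difference, so
  - p(2) + 3·p(3) - 3·p(4) + p(5) = 0.
Substituting the known values and solving for p(4):
  -3·p(4) = -219
  p(4) = 73.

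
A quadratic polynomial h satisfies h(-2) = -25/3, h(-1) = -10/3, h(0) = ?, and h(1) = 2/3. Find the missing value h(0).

The 3 known points determine the degree-2 polynomial uniquely.
Write h(u) = au^2 + bu + c. Substituting each data point gives a linear system:
  4a - 2b + c = -25/3
  a - b + c = -10/3
  a + b + c = 2/3
Solving the system yields a = -1, b = 2, c = -1/3.
So h(u) = -u² + 2u - 1/3.
Then h(0) = -1/3.

-1/3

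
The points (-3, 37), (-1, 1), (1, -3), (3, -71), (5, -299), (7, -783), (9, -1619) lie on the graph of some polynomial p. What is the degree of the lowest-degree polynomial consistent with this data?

3

Forward differences of the values at s = -3, -1, 1, 3, 5, 7, 9:
  p  : 37  1  -3  -71  -299  -783  -1619
  Δ  : -36  -4  -68  -228  -484  -836
  Δ^2: 32  -64  -160  -256  -352
  Δ^3: -96  -96  -96  -96
  Δ^4: 0  0  0
  Δ^5: 0  0
  Δ^6: 0
The third differences are constant (-96) and nonzero, while all higher differences vanish, so the minimal degree is 3.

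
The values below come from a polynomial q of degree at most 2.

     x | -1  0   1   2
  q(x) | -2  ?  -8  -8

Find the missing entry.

-6

On equispaced nodes a degree-2 polynomial has vanishing third forward difference, so
  - q(-1) + 3·q(0) - 3·q(1) + q(2) = 0.
Substituting the known values and solving for q(0):
  3·q(0) = -18
  q(0) = -6.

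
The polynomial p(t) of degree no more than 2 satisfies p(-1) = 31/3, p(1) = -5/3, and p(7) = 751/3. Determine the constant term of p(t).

Write p(t) = at^2 + bt + c. Substituting each data point gives a linear system:
  a - b + c = 31/3
  a + b + c = -5/3
  49a + 7b + c = 751/3
Solving the system yields a = 6, b = -6, c = -5/3.
So p(t) = 6t² - 6t - 5/3.
The constant term is -5/3.

-5/3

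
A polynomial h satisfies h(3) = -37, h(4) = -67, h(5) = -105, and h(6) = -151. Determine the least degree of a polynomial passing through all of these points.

Forward differences of the values at s = 3, 4, 5, 6:
  h  : -37  -67  -105  -151
  Δ  : -30  -38  -46
  Δ^2: -8  -8
  Δ^3: 0
The second differences are constant (-8) and nonzero, while all higher differences vanish, so the minimal degree is 2.

2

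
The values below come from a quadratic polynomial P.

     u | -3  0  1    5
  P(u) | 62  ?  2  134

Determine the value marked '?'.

-1

The 3 known points determine the degree-2 polynomial uniquely.
Write P(u) = au^2 + bu + c. Substituting each data point gives a linear system:
  9a - 3b + c = 62
  a + b + c = 2
  25a + 5b + c = 134
Solving the system yields a = 6, b = -3, c = -1.
So P(u) = 6u^2 - 3u - 1.
Then P(0) = -1.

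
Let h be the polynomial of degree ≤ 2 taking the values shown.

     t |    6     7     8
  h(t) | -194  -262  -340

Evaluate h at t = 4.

-88

Using the Lagrange interpolation formula with nodes 6, 7, 8:
  L_0(t) = (t - 7)(t - 8) / 2
  L_1(t) = (t - 6)(t - 8) / -1
  L_2(t) = (t - 6)(t - 7) / 2
Then h(t) = -194·L_0(t) - 262·L_1(t) - 340·L_2(t).
Expanding and collecting terms gives h(t) = -5t² - 3t + 4.
Evaluating at t = 4: h(4) = -88.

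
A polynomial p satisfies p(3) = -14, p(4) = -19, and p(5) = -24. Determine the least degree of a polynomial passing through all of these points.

1

Forward differences of the values at u = 3, 4, 5:
  p  : -14  -19  -24
  Δ  : -5  -5
  Δ^2: 0
The first differences are constant (-5) and nonzero, while all higher differences vanish, so the minimal degree is 1.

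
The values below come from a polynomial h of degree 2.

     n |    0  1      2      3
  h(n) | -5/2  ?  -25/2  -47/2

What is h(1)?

-11/2

The 3 known points determine the degree-2 polynomial uniquely.
Write h(n) = an^2 + bn + c. Substituting each data point gives a linear system:
  c = -5/2
  4a + 2b + c = -25/2
  9a + 3b + c = -47/2
Solving the system yields a = -2, b = -1, c = -5/2.
So h(n) = -2n^2 - n - 5/2.
Then h(1) = -11/2.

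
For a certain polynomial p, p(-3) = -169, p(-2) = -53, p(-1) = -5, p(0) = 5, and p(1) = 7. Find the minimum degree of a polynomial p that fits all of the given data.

Forward differences of the values at x = -3, -2, -1, 0, 1:
  p  : -169  -53  -5  5  7
  Δ  : 116  48  10  2
  Δ^2: -68  -38  -8
  Δ^3: 30  30
  Δ^4: 0
The third differences are constant (30) and nonzero, while all higher differences vanish, so the minimal degree is 3.

3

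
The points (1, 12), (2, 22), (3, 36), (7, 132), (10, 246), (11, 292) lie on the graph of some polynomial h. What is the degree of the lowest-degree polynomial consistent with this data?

2

Divided differences on the nodes 1, 2, 3, 7, 10, 11:
  order 0: 12  22  36  132  246  292
  order 1: 10  14  24  38  46
  order 2: 2  2  2  2
  order 3: 0  0  0
  order 4: 0  0
  order 5: 0
The order-2 divided differences are all 2 (nonzero) and every higher order vanishes, so the data lies on a polynomial of degree exactly 2.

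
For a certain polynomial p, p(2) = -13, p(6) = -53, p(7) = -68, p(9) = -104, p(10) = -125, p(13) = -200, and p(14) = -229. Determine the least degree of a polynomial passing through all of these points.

2

Divided differences on the nodes 2, 6, 7, 9, 10, 13, 14:
  order 0: -13  -53  -68  -104  -125  -200  -229
  order 1: -10  -15  -18  -21  -25  -29
  order 2: -1  -1  -1  -1  -1
  order 3: 0  0  0  0
  order 4: 0  0  0
  order 5: 0  0
  order 6: 0
The order-2 divided differences are all -1 (nonzero) and every higher order vanishes, so the data lies on a polynomial of degree exactly 2.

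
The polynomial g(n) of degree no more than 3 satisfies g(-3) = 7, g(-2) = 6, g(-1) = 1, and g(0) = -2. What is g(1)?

3

Using the Lagrange interpolation formula with nodes -3, -2, -1, 0:
  L_0(n) = (n + 2)(n + 1)n / -6
  L_1(n) = (n + 3)(n + 1)n / 2
  L_2(n) = (n + 3)(n + 2)n / -2
  L_3(n) = (n + 3)(n + 2)(n + 1) / 6
Then g(n) = 7·L_0(n) + 6·L_1(n) + 1·L_2(n) - 2·L_3(n).
Expanding and collecting terms gives g(n) = n³ + 4n² - 2.
Evaluating at n = 1: g(1) = 3.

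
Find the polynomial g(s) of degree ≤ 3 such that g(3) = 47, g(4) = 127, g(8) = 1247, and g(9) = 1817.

Write g(s) = as^3 + bs^2 + cs + d. Substituting each data point gives a linear system:
  27a + 9b + 3c + d = 47
  64a + 16b + 4c + d = 127
  512a + 64b + 8c + d = 1247
  729a + 81b + 9c + d = 1817
Solving the system yields a = 3, b = -5, c = 4, d = -1.
So g(s) = 3s^3 - 5s^2 + 4s - 1.
Check: g(4) = 127. ✓

g(s) = 3s^3 - 5s^2 + 4s - 1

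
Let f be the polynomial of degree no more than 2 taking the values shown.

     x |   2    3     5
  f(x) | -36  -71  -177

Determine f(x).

f(x) = -6x^2 - 5x - 2

Write f(x) = ax^2 + bx + c. Substituting each data point gives a linear system:
  4a + 2b + c = -36
  9a + 3b + c = -71
  25a + 5b + c = -177
Solving the system yields a = -6, b = -5, c = -2.
So f(x) = -6x² - 5x - 2.
Check: f(3) = -71. ✓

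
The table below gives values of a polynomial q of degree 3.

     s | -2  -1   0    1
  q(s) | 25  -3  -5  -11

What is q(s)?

Write q(s) = as^3 + bs^2 + cs + d. Substituting each data point gives a linear system:
  -8a + 4b - 2c + d = 25
  -a + b - c + d = -3
  d = -5
  a + b + c + d = -11
Solving the system yields a = -5, b = -2, c = 1, d = -5.
So q(s) = -5s^3 - 2s^2 + s - 5.
Check: q(-1) = -3. ✓

q(s) = -5s^3 - 2s^2 + s - 5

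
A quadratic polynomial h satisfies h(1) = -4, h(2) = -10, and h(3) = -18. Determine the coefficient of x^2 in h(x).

-1

Write h(x) = ax^2 + bx + c. Substituting each data point gives a linear system:
  a + b + c = -4
  4a + 2b + c = -10
  9a + 3b + c = -18
Solving the system yields a = -1, b = -3, c = 0.
So h(x) = -x² - 3x.
The leading coefficient is -1.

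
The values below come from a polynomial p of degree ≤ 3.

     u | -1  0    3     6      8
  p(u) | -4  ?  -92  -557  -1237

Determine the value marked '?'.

-5

The 4 known points determine the degree-3 polynomial uniquely.
Write p(u) = au^3 + bu^2 + cu + d. Substituting each data point gives a linear system:
  -a + b - c + d = -4
  27a + 9b + 3c + d = -92
  216a + 36b + 6c + d = -557
  512a + 64b + 8c + d = -1237
Solving the system yields a = -2, b = -3, c = -2, d = -5.
So p(u) = -2u^3 - 3u^2 - 2u - 5.
Then p(0) = -5.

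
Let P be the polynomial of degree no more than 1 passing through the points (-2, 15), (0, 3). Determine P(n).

Write P(n) = an + b. Substituting each data point gives a linear system:
  -2a + b = 15
  b = 3
Solving the system yields a = -6, b = 3.
So P(n) = -6n + 3.
Check: P(0) = 3. ✓

P(n) = -6n + 3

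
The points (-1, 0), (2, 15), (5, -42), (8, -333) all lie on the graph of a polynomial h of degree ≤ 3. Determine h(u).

h(u) = -u^3 + 2u^2 + 6u + 3

Using the Lagrange interpolation formula with nodes -1, 2, 5, 8:
  L_0(u) = (u - 2)(u - 5)(u - 8) / -162
  L_1(u) = (u + 1)(u - 5)(u - 8) / 54
  L_2(u) = (u + 1)(u - 2)(u - 8) / -54
  L_3(u) = (u + 1)(u - 2)(u - 5) / 162
Then h(u) = 0·L_0(u) + 15·L_1(u) - 42·L_2(u) - 333·L_3(u).
Expanding and collecting terms gives h(u) = -u³ + 2u² + 6u + 3.
Check: h(-1) = 0. ✓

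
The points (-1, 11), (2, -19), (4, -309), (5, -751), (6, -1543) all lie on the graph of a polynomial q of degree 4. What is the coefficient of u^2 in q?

Write q(u) = au^4 + bu^3 + cu^2 + du + e. Substituting each data point gives a linear system:
  a - b + c - d + e = 11
  16a + 8b + 4c + 2d + e = -19
  256a + 64b + 16c + 4d + e = -309
  625a + 125b + 25c + 5d + e = -751
  1296a + 216b + 36c + 6d + e = -1543
Solving the system yields a = -1, b = -2, c = 6, d = -5, e = -1.
So q(u) = -u⁴ - 2u³ + 6u² - 5u - 1.
The coefficient of u^2 is 6.

6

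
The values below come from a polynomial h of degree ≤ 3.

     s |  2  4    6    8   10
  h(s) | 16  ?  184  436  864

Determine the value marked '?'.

60

On equispaced nodes a degree-3 polynomial has vanishing fourth forward difference, so
  h(2) - 4·h(4) + 6·h(6) - 4·h(8) + h(10) = 0.
Substituting the known values and solving for h(4):
  -4·h(4) = -240
  h(4) = 60.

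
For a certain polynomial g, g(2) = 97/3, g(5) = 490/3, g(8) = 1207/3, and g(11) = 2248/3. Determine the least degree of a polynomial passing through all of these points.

2

Forward differences of the values at x = 2, 5, 8, 11:
  g  : 97/3  490/3  1207/3  2248/3
  Δ  : 131  239  347
  Δ^2: 108  108
  Δ^3: 0
The second differences are constant (108) and nonzero, while all higher differences vanish, so the minimal degree is 2.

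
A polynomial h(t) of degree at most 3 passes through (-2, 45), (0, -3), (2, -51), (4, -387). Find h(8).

Using the Lagrange interpolation formula with nodes -2, 0, 2, 4:
  L_0(t) = t(t - 2)(t - 4) / -48
  L_1(t) = (t + 2)(t - 2)(t - 4) / 16
  L_2(t) = (t + 2)t(t - 4) / -16
  L_3(t) = (t + 2)t(t - 2) / 48
Then h(t) = 45·L_0(t) - 3·L_1(t) - 51·L_2(t) - 387·L_3(t).
Expanding and collecting terms gives h(t) = -6t^3 - 3.
Evaluating at t = 8: h(8) = -3075.

-3075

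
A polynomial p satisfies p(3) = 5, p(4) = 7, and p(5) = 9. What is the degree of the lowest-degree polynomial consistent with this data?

1

Forward differences of the values at t = 3, 4, 5:
  p  : 5  7  9
  Δ  : 2  2
  Δ^2: 0
The first differences are constant (2) and nonzero, while all higher differences vanish, so the minimal degree is 1.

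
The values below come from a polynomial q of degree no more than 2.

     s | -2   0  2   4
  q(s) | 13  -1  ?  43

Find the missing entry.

9

On equispaced nodes a degree-2 polynomial has vanishing third forward difference, so
  - q(-2) + 3·q(0) - 3·q(2) + q(4) = 0.
Substituting the known values and solving for q(2):
  -3·q(2) = -27
  q(2) = 9.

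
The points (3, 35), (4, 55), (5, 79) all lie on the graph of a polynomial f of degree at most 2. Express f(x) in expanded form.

Write f(x) = ax^2 + bx + c. Substituting each data point gives a linear system:
  9a + 3b + c = 35
  16a + 4b + c = 55
  25a + 5b + c = 79
Solving the system yields a = 2, b = 6, c = -1.
So f(x) = 2x² + 6x - 1.
Check: f(3) = 35. ✓

f(x) = 2x^2 + 6x - 1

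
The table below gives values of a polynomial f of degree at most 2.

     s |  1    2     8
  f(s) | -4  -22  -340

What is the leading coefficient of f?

-5

Write f(s) = as^2 + bs + c. Substituting each data point gives a linear system:
  a + b + c = -4
  4a + 2b + c = -22
  64a + 8b + c = -340
Solving the system yields a = -5, b = -3, c = 4.
So f(s) = -5s^2 - 3s + 4.
The leading coefficient is -5.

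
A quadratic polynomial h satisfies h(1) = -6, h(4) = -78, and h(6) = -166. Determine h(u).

Using the Lagrange interpolation formula with nodes 1, 4, 6:
  L_0(u) = (u - 4)(u - 6) / 15
  L_1(u) = (u - 1)(u - 6) / -6
  L_2(u) = (u - 1)(u - 4) / 10
Then h(u) = -6·L_0(u) - 78·L_1(u) - 166·L_2(u).
Expanding and collecting terms gives h(u) = -4u^2 - 4u + 2.
Check: h(6) = -166. ✓

h(u) = -4u^2 - 4u + 2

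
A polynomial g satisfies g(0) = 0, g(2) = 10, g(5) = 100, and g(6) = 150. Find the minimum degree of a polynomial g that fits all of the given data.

2

Divided differences on the nodes 0, 2, 5, 6:
  order 0: 0  10  100  150
  order 1: 5  30  50
  order 2: 5  5
  order 3: 0
The order-2 divided differences are all 5 (nonzero) and every higher order vanishes, so the data lies on a polynomial of degree exactly 2.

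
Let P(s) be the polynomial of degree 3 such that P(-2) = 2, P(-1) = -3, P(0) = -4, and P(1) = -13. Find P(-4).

Write P(s) = as^3 + bs^2 + cs + d. Substituting each data point gives a linear system:
  -8a + 4b - 2c + d = 2
  -a + b - c + d = -3
  d = -4
  a + b + c + d = -13
Solving the system yields a = -2, b = -4, c = -3, d = -4.
So P(s) = -2s³ - 4s² - 3s - 4.
Then P(-4) = 72.

72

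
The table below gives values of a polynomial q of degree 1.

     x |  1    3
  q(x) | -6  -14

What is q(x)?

q(x) = -4x - 2

Using the Lagrange interpolation formula with nodes 1, 3:
  L_0(x) = (x - 3) / -2
  L_1(x) = (x - 1) / 2
Then q(x) = -6·L_0(x) - 14·L_1(x).
Expanding and collecting terms gives q(x) = -4x - 2.
Check: q(1) = -6. ✓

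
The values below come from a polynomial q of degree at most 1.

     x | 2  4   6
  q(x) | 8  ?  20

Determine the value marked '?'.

The 2 known points determine the degree-1 polynomial uniquely.
Write q(x) = ax + b. Substituting each data point gives a linear system:
  2a + b = 8
  6a + b = 20
Solving the system yields a = 3, b = 2.
So q(x) = 3x + 2.
Then q(4) = 14.

14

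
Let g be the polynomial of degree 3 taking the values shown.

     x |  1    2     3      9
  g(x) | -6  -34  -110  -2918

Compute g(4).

Write g(x) = ax^3 + bx^2 + cx + d. Substituting each data point gives a linear system:
  a + b + c + d = -6
  8a + 4b + 2c + d = -34
  27a + 9b + 3c + d = -110
  729a + 81b + 9c + d = -2918
Solving the system yields a = -4, b = 0, c = 0, d = -2.
So g(x) = -4x^3 - 2.
Then g(4) = -258.

-258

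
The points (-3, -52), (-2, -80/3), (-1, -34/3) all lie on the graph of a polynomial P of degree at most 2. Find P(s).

P(s) = -5s^2 + (1/3)s - 6

Using the Lagrange interpolation formula with nodes -3, -2, -1:
  L_0(s) = (s + 2)(s + 1) / 2
  L_1(s) = (s + 3)(s + 1) / -1
  L_2(s) = (s + 3)(s + 2) / 2
Then P(s) = -52·L_0(s) - 80/3·L_1(s) - 34/3·L_2(s).
Expanding and collecting terms gives P(s) = -5s^2 + (1/3)s - 6.
Check: P(-2) = -80/3. ✓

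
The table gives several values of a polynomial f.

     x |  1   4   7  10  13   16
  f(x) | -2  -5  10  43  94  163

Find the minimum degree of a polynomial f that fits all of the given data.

Forward differences of the values at x = 1, 4, 7, 10, 13, 16:
  f  : -2  -5  10  43  94  163
  Δ  : -3  15  33  51  69
  Δ^2: 18  18  18  18
  Δ^3: 0  0  0
  Δ^4: 0  0
  Δ^5: 0
The second differences are constant (18) and nonzero, while all higher differences vanish, so the minimal degree is 2.

2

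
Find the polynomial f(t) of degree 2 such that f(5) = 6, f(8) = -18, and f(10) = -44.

f(t) = -t^2 + 5t + 6

Write f(t) = at^2 + bt + c. Substituting each data point gives a linear system:
  25a + 5b + c = 6
  64a + 8b + c = -18
  100a + 10b + c = -44
Solving the system yields a = -1, b = 5, c = 6.
So f(t) = -t^2 + 5t + 6.
Check: f(5) = 6. ✓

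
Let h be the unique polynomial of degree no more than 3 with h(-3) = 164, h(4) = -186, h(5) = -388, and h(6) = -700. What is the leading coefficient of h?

-4

Write h(x) = ax^3 + bx^2 + cx + d. Substituting each data point gives a linear system:
  -27a + 9b - 3c + d = 164
  64a + 16b + 4c + d = -186
  125a + 25b + 5c + d = -388
  216a + 36b + 6c + d = -700
Solving the system yields a = -4, b = 5, c = -3, d = 2.
So h(x) = -4x^3 + 5x^2 - 3x + 2.
The leading coefficient is -4.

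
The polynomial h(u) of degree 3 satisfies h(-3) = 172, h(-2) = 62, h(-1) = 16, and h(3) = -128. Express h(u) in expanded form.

h(u) = -5u^3 + 2u^2 - 5u + 4

Write h(u) = au^3 + bu^2 + cu + d. Substituting each data point gives a linear system:
  -27a + 9b - 3c + d = 172
  -8a + 4b - 2c + d = 62
  -a + b - c + d = 16
  27a + 9b + 3c + d = -128
Solving the system yields a = -5, b = 2, c = -5, d = 4.
So h(u) = -5u^3 + 2u^2 - 5u + 4.
Check: h(-2) = 62. ✓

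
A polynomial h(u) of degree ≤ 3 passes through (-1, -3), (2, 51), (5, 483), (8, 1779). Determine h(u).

h(u) = 3u^3 + 3u^2 + 6u + 3

Using the Lagrange interpolation formula with nodes -1, 2, 5, 8:
  L_0(u) = (u - 2)(u - 5)(u - 8) / -162
  L_1(u) = (u + 1)(u - 5)(u - 8) / 54
  L_2(u) = (u + 1)(u - 2)(u - 8) / -54
  L_3(u) = (u + 1)(u - 2)(u - 5) / 162
Then h(u) = -3·L_0(u) + 51·L_1(u) + 483·L_2(u) + 1779·L_3(u).
Expanding and collecting terms gives h(u) = 3u^3 + 3u^2 + 6u + 3.
Check: h(2) = 51. ✓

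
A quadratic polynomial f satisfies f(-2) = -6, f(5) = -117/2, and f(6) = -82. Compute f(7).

-219/2

Using the Lagrange interpolation formula with nodes -2, 5, 6:
  L_0(t) = (t - 5)(t - 6) / 56
  L_1(t) = (t + 2)(t - 6) / -7
  L_2(t) = (t + 2)(t - 5) / 8
Then f(t) = -6·L_0(t) - 117/2·L_1(t) - 82·L_2(t).
Expanding and collecting terms gives f(t) = -2t^2 - (3/2)t - 1.
Evaluating at t = 7: f(7) = -219/2.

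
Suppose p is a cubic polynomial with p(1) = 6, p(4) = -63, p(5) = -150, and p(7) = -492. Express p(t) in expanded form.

p(t) = -2t^3 + 4t^2 - t + 5

Using the Lagrange interpolation formula with nodes 1, 4, 5, 7:
  L_0(t) = (t - 4)(t - 5)(t - 7) / -72
  L_1(t) = (t - 1)(t - 5)(t - 7) / 9
  L_2(t) = (t - 1)(t - 4)(t - 7) / -8
  L_3(t) = (t - 1)(t - 4)(t - 5) / 36
Then p(t) = 6·L_0(t) - 63·L_1(t) - 150·L_2(t) - 492·L_3(t).
Expanding and collecting terms gives p(t) = -2t^3 + 4t^2 - t + 5.
Check: p(1) = 6. ✓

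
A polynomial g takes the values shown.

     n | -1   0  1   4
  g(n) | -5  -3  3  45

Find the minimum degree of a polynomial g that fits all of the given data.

2

Divided differences on the nodes -1, 0, 1, 4:
  order 0: -5  -3  3  45
  order 1: 2  6  14
  order 2: 2  2
  order 3: 0
The order-2 divided differences are all 2 (nonzero) and every higher order vanishes, so the data lies on a polynomial of degree exactly 2.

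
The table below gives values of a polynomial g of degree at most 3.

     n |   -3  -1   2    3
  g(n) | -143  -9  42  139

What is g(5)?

Write g(n) = an^3 + bn^2 + cn + d. Substituting each data point gives a linear system:
  -27a + 9b - 3c + d = -143
  -a + b - c + d = -9
  8a + 4b + 2c + d = 42
  27a + 9b + 3c + d = 139
Solving the system yields a = 5, b = 0, c = 2, d = -2.
So g(n) = 5n³ + 2n - 2.
Then g(5) = 633.

633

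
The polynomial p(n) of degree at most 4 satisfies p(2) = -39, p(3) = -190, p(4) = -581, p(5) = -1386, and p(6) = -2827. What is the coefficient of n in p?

3

Write p(n) = an^4 + bn^3 + cn^2 + dn + e. Substituting each data point gives a linear system:
  16a + 8b + 4c + 2d + e = -39
  81a + 27b + 9c + 3d + e = -190
  256a + 64b + 16c + 4d + e = -581
  625a + 125b + 25c + 5d + e = -1386
  1296a + 216b + 36c + 6d + e = -2827
Solving the system yields a = -2, b = -1, c = -1, d = 3, e = -1.
So p(n) = -2n⁴ - n³ - n² + 3n - 1.
The coefficient of n is 3.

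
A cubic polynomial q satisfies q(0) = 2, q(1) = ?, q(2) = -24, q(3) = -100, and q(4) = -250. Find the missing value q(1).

The 4 known points determine the degree-3 polynomial uniquely.
Write q(u) = au^3 + bu^2 + cu + d. Substituting each data point gives a linear system:
  d = 2
  8a + 4b + 2c + d = -24
  27a + 9b + 3c + d = -100
  64a + 16b + 4c + d = -250
Solving the system yields a = -4, b = -1, c = 5, d = 2.
So q(u) = -4u³ - u² + 5u + 2.
Then q(1) = 2.

2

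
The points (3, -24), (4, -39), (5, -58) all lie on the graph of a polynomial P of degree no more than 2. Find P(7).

-108

Write P(t) = at^2 + bt + c. Substituting each data point gives a linear system:
  9a + 3b + c = -24
  16a + 4b + c = -39
  25a + 5b + c = -58
Solving the system yields a = -2, b = -1, c = -3.
So P(t) = -2t^2 - t - 3.
Then P(7) = -108.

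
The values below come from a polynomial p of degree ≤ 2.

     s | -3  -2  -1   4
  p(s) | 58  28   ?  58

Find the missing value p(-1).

8

The 3 known points determine the degree-2 polynomial uniquely.
Write p(s) = as^2 + bs + c. Substituting each data point gives a linear system:
  9a - 3b + c = 58
  4a - 2b + c = 28
  16a + 4b + c = 58
Solving the system yields a = 5, b = -5, c = -2.
So p(s) = 5s^2 - 5s - 2.
Then p(-1) = 8.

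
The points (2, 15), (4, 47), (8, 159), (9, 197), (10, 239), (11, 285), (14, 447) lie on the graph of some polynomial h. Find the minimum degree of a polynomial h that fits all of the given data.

Divided differences on the nodes 2, 4, 8, 9, 10, 11, 14:
  order 0: 15  47  159  197  239  285  447
  order 1: 16  28  38  42  46  54
  order 2: 2  2  2  2  2
  order 3: 0  0  0  0
  order 4: 0  0  0
  order 5: 0  0
  order 6: 0
The order-2 divided differences are all 2 (nonzero) and every higher order vanishes, so the data lies on a polynomial of degree exactly 2.

2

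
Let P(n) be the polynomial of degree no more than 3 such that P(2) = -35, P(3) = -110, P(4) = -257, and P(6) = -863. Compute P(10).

Using the Lagrange interpolation formula with nodes 2, 3, 4, 6:
  L_0(n) = (n - 3)(n - 4)(n - 6) / -8
  L_1(n) = (n - 2)(n - 4)(n - 6) / 3
  L_2(n) = (n - 2)(n - 3)(n - 6) / -4
  L_3(n) = (n - 2)(n - 3)(n - 4) / 24
Then P(n) = -35·L_0(n) - 110·L_1(n) - 257·L_2(n) - 863·L_3(n).
Expanding and collecting terms gives P(n) = -4n³ + n - 5.
Evaluating at n = 10: P(10) = -3995.

-3995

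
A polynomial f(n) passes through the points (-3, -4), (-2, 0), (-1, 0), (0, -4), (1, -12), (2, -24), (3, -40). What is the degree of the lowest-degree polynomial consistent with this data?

2

Forward differences of the values at n = -3, -2, -1, 0, 1, 2, 3:
  f  : -4  0  0  -4  -12  -24  -40
  Δ  : 4  0  -4  -8  -12  -16
  Δ^2: -4  -4  -4  -4  -4
  Δ^3: 0  0  0  0
  Δ^4: 0  0  0
  Δ^5: 0  0
  Δ^6: 0
The second differences are constant (-4) and nonzero, while all higher differences vanish, so the minimal degree is 2.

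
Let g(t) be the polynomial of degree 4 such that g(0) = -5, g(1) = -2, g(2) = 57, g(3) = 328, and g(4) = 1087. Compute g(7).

10852

Forward differences of the values at t = 0, 1, 2, 3, 4:
  g  : -5  -2  57  328  1087
  Δ  : 3  59  271  759
  Δ^2: 56  212  488
  Δ^3: 156  276
  Δ^4: 120
The fourth differences are constant, confirming degree 4.
Interpolating (Newton forward form) and evaluating at t = 7 gives g(7) = 10852.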